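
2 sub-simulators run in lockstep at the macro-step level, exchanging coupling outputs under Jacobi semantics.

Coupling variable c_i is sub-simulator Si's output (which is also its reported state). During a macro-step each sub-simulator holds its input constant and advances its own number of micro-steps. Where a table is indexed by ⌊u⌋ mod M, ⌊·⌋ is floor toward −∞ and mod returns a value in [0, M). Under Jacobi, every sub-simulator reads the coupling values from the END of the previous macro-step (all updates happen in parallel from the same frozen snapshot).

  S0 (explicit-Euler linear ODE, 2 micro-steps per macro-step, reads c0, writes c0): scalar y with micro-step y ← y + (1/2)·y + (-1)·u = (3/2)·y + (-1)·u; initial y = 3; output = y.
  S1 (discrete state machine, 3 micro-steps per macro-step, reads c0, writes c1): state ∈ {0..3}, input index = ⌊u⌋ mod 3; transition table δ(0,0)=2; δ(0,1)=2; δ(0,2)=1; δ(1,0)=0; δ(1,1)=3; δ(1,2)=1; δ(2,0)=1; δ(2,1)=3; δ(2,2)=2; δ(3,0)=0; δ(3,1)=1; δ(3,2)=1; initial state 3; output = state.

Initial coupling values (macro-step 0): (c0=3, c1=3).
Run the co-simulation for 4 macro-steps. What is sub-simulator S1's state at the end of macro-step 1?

macro 1: S0 reads c0=3 → after 2×micro: -3/4; S1 reads c0=3 → after 3×micro: 1 ⇒ (c0=-3/4, c1=1)
macro 2: S0 reads c0=-3/4 → after 2×micro: 3/16; S1 reads c0=-3/4 → after 3×micro: 1 ⇒ (c0=3/16, c1=1)
macro 3: S0 reads c0=3/16 → after 2×micro: -3/64; S1 reads c0=3/16 → after 3×micro: 1 ⇒ (c0=-3/64, c1=1)
macro 4: S0 reads c0=-3/64 → after 2×micro: 3/256; S1 reads c0=-3/64 → after 3×micro: 1 ⇒ (c0=3/256, c1=1)

S1 state at macro-step 1 = 1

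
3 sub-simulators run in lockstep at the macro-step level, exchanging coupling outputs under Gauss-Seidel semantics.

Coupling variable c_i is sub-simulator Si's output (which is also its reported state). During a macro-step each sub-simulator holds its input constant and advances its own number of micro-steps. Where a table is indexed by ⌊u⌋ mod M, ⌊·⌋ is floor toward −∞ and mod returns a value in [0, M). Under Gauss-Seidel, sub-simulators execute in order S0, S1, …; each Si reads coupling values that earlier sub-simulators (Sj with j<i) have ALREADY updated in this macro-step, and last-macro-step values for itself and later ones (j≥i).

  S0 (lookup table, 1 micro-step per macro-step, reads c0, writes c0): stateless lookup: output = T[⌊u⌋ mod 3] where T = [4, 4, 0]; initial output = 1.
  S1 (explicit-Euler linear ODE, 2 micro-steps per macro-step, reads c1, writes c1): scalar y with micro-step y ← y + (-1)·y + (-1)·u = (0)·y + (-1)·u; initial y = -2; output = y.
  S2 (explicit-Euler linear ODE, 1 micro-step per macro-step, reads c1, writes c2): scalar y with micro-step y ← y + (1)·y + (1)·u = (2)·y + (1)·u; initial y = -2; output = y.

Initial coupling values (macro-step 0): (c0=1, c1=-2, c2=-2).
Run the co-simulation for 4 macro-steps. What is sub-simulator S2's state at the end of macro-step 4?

macro 1: S0 reads c0=1 → after 1×micro: 4; S1 reads c1=-2 → after 2×micro: 2; S2 reads c1=2 → after 1×micro: -2 ⇒ (c0=4, c1=2, c2=-2)
macro 2: S0 reads c0=4 → after 1×micro: 4; S1 reads c1=2 → after 2×micro: -2; S2 reads c1=-2 → after 1×micro: -6 ⇒ (c0=4, c1=-2, c2=-6)
macro 3: S0 reads c0=4 → after 1×micro: 4; S1 reads c1=-2 → after 2×micro: 2; S2 reads c1=2 → after 1×micro: -10 ⇒ (c0=4, c1=2, c2=-10)
macro 4: S0 reads c0=4 → after 1×micro: 4; S1 reads c1=2 → after 2×micro: -2; S2 reads c1=-2 → after 1×micro: -22 ⇒ (c0=4, c1=-2, c2=-22)

S2 state at macro-step 4 = -22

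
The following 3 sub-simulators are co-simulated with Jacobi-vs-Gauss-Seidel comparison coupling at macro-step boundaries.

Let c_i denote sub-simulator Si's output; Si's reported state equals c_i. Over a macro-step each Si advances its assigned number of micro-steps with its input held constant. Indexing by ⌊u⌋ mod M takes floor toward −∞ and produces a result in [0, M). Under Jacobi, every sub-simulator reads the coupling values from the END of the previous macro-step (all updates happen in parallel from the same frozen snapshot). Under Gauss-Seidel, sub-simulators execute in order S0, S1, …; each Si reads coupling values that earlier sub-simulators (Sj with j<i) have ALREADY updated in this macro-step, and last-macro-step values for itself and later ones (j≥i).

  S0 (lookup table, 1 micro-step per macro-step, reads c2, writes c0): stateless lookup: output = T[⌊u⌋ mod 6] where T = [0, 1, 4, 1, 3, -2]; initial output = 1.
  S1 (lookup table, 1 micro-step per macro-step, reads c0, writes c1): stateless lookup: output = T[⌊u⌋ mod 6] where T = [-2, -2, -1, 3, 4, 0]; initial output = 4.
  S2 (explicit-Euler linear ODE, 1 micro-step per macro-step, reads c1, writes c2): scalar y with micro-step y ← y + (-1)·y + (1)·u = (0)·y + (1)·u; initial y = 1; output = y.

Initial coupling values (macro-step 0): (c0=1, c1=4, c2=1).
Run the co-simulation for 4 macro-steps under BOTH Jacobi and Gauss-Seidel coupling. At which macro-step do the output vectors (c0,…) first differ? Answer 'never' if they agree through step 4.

[Jacobi] macro 1: S0 reads c2=1 → after 1×micro: 1; S1 reads c0=1 → after 1×micro: -2; S2 reads c1=4 → after 1×micro: 4 ⇒ (c0=1, c1=-2, c2=4)
[Jacobi] macro 2: S0 reads c2=4 → after 1×micro: 3; S1 reads c0=1 → after 1×micro: -2; S2 reads c1=-2 → after 1×micro: -2 ⇒ (c0=3, c1=-2, c2=-2)
[Jacobi] macro 3: S0 reads c2=-2 → after 1×micro: 3; S1 reads c0=3 → after 1×micro: 3; S2 reads c1=-2 → after 1×micro: -2 ⇒ (c0=3, c1=3, c2=-2)
[Jacobi] macro 4: S0 reads c2=-2 → after 1×micro: 3; S1 reads c0=3 → after 1×micro: 3; S2 reads c1=3 → after 1×micro: 3 ⇒ (c0=3, c1=3, c2=3)
[Gauss-Seidel] macro 1: S0 reads c2=1 → after 1×micro: 1; S1 reads c0=1 → after 1×micro: -2; S2 reads c1=-2 → after 1×micro: -2 ⇒ (c0=1, c1=-2, c2=-2)
[Gauss-Seidel] macro 2: S0 reads c2=-2 → after 1×micro: 3; S1 reads c0=3 → after 1×micro: 3; S2 reads c1=3 → after 1×micro: 3 ⇒ (c0=3, c1=3, c2=3)
[Gauss-Seidel] macro 3: S0 reads c2=3 → after 1×micro: 1; S1 reads c0=1 → after 1×micro: -2; S2 reads c1=-2 → after 1×micro: -2 ⇒ (c0=1, c1=-2, c2=-2)
[Gauss-Seidel] macro 4: S0 reads c2=-2 → after 1×micro: 3; S1 reads c0=3 → after 1×micro: 3; S2 reads c1=3 → after 1×micro: 3 ⇒ (c0=3, c1=3, c2=3)

first divergence at macro-step: 1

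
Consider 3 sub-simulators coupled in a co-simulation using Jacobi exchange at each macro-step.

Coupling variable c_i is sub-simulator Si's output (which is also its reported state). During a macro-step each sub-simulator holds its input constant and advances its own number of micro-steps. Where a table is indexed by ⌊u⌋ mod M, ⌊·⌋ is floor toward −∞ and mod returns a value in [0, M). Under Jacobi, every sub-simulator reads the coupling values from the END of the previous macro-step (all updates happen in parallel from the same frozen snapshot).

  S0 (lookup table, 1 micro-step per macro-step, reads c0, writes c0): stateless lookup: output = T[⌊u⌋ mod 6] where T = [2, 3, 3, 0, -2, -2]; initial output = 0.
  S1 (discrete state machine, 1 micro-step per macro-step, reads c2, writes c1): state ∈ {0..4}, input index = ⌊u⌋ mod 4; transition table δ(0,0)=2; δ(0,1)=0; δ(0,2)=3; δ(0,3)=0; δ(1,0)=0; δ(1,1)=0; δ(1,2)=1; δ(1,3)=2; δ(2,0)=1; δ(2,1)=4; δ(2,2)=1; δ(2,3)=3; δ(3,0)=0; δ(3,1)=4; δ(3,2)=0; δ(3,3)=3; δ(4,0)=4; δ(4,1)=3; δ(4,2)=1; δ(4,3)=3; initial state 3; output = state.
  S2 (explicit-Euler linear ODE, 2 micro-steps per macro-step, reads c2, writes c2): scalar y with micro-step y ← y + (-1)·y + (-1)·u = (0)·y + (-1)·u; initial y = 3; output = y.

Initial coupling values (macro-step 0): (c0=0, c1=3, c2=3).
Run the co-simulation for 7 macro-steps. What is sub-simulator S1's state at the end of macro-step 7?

S1 state at macro-step 7 = 3

macro 1: S0 reads c0=0 → after 1×micro: 2; S1 reads c2=3 → after 1×micro: 3; S2 reads c2=3 → after 2×micro: -3 ⇒ (c0=2, c1=3, c2=-3)
macro 2: S0 reads c0=2 → after 1×micro: 3; S1 reads c2=-3 → after 1×micro: 4; S2 reads c2=-3 → after 2×micro: 3 ⇒ (c0=3, c1=4, c2=3)
macro 3: S0 reads c0=3 → after 1×micro: 0; S1 reads c2=3 → after 1×micro: 3; S2 reads c2=3 → after 2×micro: -3 ⇒ (c0=0, c1=3, c2=-3)
macro 4: S0 reads c0=0 → after 1×micro: 2; S1 reads c2=-3 → after 1×micro: 4; S2 reads c2=-3 → after 2×micro: 3 ⇒ (c0=2, c1=4, c2=3)
macro 5: S0 reads c0=2 → after 1×micro: 3; S1 reads c2=3 → after 1×micro: 3; S2 reads c2=3 → after 2×micro: -3 ⇒ (c0=3, c1=3, c2=-3)
macro 6: S0 reads c0=3 → after 1×micro: 0; S1 reads c2=-3 → after 1×micro: 4; S2 reads c2=-3 → after 2×micro: 3 ⇒ (c0=0, c1=4, c2=3)
macro 7: S0 reads c0=0 → after 1×micro: 2; S1 reads c2=3 → after 1×micro: 3; S2 reads c2=3 → after 2×micro: -3 ⇒ (c0=2, c1=3, c2=-3)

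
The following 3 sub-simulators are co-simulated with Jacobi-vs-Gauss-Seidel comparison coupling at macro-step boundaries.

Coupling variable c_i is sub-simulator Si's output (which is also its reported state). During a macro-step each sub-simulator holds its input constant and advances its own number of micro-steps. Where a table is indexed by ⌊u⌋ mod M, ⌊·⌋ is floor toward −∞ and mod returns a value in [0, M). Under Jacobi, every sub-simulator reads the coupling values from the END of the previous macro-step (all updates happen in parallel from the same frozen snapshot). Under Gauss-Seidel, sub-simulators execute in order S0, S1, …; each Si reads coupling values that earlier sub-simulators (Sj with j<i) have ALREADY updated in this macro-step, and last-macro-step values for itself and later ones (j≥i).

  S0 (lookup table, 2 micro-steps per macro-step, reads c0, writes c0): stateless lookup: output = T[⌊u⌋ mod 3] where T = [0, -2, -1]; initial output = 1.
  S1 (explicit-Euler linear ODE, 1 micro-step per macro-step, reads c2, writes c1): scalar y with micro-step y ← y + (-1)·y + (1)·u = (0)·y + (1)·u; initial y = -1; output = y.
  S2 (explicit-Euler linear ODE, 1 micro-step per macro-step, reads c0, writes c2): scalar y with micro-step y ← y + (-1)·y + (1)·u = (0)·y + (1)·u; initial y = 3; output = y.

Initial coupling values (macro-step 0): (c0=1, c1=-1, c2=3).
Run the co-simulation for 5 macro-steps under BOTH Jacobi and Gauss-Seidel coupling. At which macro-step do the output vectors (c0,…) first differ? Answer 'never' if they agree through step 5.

first divergence at macro-step: 1

[Jacobi] macro 1: S0 reads c0=1 → after 2×micro: -2; S1 reads c2=3 → after 1×micro: 3; S2 reads c0=1 → after 1×micro: 1 ⇒ (c0=-2, c1=3, c2=1)
[Jacobi] macro 2: S0 reads c0=-2 → after 2×micro: -2; S1 reads c2=1 → after 1×micro: 1; S2 reads c0=-2 → after 1×micro: -2 ⇒ (c0=-2, c1=1, c2=-2)
[Jacobi] macro 3: S0 reads c0=-2 → after 2×micro: -2; S1 reads c2=-2 → after 1×micro: -2; S2 reads c0=-2 → after 1×micro: -2 ⇒ (c0=-2, c1=-2, c2=-2)
[Jacobi] macro 4: S0 reads c0=-2 → after 2×micro: -2; S1 reads c2=-2 → after 1×micro: -2; S2 reads c0=-2 → after 1×micro: -2 ⇒ (c0=-2, c1=-2, c2=-2)
[Jacobi] macro 5: S0 reads c0=-2 → after 2×micro: -2; S1 reads c2=-2 → after 1×micro: -2; S2 reads c0=-2 → after 1×micro: -2 ⇒ (c0=-2, c1=-2, c2=-2)
[Gauss-Seidel] macro 1: S0 reads c0=1 → after 2×micro: -2; S1 reads c2=3 → after 1×micro: 3; S2 reads c0=-2 → after 1×micro: -2 ⇒ (c0=-2, c1=3, c2=-2)
[Gauss-Seidel] macro 2: S0 reads c0=-2 → after 2×micro: -2; S1 reads c2=-2 → after 1×micro: -2; S2 reads c0=-2 → after 1×micro: -2 ⇒ (c0=-2, c1=-2, c2=-2)
[Gauss-Seidel] macro 3: S0 reads c0=-2 → after 2×micro: -2; S1 reads c2=-2 → after 1×micro: -2; S2 reads c0=-2 → after 1×micro: -2 ⇒ (c0=-2, c1=-2, c2=-2)
[Gauss-Seidel] macro 4: S0 reads c0=-2 → after 2×micro: -2; S1 reads c2=-2 → after 1×micro: -2; S2 reads c0=-2 → after 1×micro: -2 ⇒ (c0=-2, c1=-2, c2=-2)
[Gauss-Seidel] macro 5: S0 reads c0=-2 → after 2×micro: -2; S1 reads c2=-2 → after 1×micro: -2; S2 reads c0=-2 → after 1×micro: -2 ⇒ (c0=-2, c1=-2, c2=-2)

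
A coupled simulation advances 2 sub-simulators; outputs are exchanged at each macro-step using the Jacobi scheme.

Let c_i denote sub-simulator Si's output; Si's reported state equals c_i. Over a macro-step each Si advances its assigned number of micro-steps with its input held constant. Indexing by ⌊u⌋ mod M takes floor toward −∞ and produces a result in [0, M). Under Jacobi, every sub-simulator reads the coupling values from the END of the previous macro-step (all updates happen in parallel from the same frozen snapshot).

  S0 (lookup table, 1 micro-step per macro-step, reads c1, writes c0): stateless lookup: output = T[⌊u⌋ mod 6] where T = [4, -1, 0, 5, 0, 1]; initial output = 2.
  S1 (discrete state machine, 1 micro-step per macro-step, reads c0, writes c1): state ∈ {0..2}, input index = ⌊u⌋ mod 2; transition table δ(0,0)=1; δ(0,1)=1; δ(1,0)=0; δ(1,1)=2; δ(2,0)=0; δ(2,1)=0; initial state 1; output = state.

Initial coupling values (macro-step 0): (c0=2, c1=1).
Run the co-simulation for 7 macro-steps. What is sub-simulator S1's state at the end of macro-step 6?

S1 state at macro-step 6 = 1

macro 1: S0 reads c1=1 → after 1×micro: -1; S1 reads c0=2 → after 1×micro: 0 ⇒ (c0=-1, c1=0)
macro 2: S0 reads c1=0 → after 1×micro: 4; S1 reads c0=-1 → after 1×micro: 1 ⇒ (c0=4, c1=1)
macro 3: S0 reads c1=1 → after 1×micro: -1; S1 reads c0=4 → after 1×micro: 0 ⇒ (c0=-1, c1=0)
macro 4: S0 reads c1=0 → after 1×micro: 4; S1 reads c0=-1 → after 1×micro: 1 ⇒ (c0=4, c1=1)
macro 5: S0 reads c1=1 → after 1×micro: -1; S1 reads c0=4 → after 1×micro: 0 ⇒ (c0=-1, c1=0)
macro 6: S0 reads c1=0 → after 1×micro: 4; S1 reads c0=-1 → after 1×micro: 1 ⇒ (c0=4, c1=1)
macro 7: S0 reads c1=1 → after 1×micro: -1; S1 reads c0=4 → after 1×micro: 0 ⇒ (c0=-1, c1=0)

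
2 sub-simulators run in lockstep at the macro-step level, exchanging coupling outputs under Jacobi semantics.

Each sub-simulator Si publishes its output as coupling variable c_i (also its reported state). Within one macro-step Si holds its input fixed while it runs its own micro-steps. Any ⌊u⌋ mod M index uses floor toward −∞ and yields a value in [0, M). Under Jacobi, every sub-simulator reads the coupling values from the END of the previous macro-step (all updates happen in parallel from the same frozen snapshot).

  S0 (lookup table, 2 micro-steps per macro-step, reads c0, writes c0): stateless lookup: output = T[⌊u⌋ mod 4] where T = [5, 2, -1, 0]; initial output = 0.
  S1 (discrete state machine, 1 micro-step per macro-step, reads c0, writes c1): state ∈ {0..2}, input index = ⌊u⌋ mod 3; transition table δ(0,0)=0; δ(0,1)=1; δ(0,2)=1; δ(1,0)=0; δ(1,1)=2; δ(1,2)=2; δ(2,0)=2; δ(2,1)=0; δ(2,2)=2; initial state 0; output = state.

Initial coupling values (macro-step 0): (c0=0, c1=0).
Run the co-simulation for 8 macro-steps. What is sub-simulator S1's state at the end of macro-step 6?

macro 1: S0 reads c0=0 → after 2×micro: 5; S1 reads c0=0 → after 1×micro: 0 ⇒ (c0=5, c1=0)
macro 2: S0 reads c0=5 → after 2×micro: 2; S1 reads c0=5 → after 1×micro: 1 ⇒ (c0=2, c1=1)
macro 3: S0 reads c0=2 → after 2×micro: -1; S1 reads c0=2 → after 1×micro: 2 ⇒ (c0=-1, c1=2)
macro 4: S0 reads c0=-1 → after 2×micro: 0; S1 reads c0=-1 → after 1×micro: 2 ⇒ (c0=0, c1=2)
macro 5: S0 reads c0=0 → after 2×micro: 5; S1 reads c0=0 → after 1×micro: 2 ⇒ (c0=5, c1=2)
macro 6: S0 reads c0=5 → after 2×micro: 2; S1 reads c0=5 → after 1×micro: 2 ⇒ (c0=2, c1=2)
macro 7: S0 reads c0=2 → after 2×micro: -1; S1 reads c0=2 → after 1×micro: 2 ⇒ (c0=-1, c1=2)
macro 8: S0 reads c0=-1 → after 2×micro: 0; S1 reads c0=-1 → after 1×micro: 2 ⇒ (c0=0, c1=2)

S1 state at macro-step 6 = 2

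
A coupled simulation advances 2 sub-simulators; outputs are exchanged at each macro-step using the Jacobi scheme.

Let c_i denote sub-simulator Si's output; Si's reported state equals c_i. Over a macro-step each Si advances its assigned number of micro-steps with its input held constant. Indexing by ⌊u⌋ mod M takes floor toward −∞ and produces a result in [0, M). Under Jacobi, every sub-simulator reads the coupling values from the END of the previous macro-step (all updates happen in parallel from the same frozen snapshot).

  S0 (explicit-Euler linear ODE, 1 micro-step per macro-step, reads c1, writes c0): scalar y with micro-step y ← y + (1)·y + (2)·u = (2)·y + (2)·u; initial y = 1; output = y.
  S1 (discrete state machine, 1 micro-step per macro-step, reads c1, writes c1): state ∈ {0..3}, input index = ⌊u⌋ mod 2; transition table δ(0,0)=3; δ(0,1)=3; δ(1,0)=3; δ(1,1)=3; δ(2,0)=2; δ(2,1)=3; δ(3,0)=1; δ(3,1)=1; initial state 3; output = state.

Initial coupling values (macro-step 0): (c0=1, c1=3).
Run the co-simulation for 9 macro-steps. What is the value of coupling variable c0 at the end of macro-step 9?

macro 1: S0 reads c1=3 → after 1×micro: 8; S1 reads c1=3 → after 1×micro: 1 ⇒ (c0=8, c1=1)
macro 2: S0 reads c1=1 → after 1×micro: 18; S1 reads c1=1 → after 1×micro: 3 ⇒ (c0=18, c1=3)
macro 3: S0 reads c1=3 → after 1×micro: 42; S1 reads c1=3 → after 1×micro: 1 ⇒ (c0=42, c1=1)
macro 4: S0 reads c1=1 → after 1×micro: 86; S1 reads c1=1 → after 1×micro: 3 ⇒ (c0=86, c1=3)
macro 5: S0 reads c1=3 → after 1×micro: 178; S1 reads c1=3 → after 1×micro: 1 ⇒ (c0=178, c1=1)
macro 6: S0 reads c1=1 → after 1×micro: 358; S1 reads c1=1 → after 1×micro: 3 ⇒ (c0=358, c1=3)
macro 7: S0 reads c1=3 → after 1×micro: 722; S1 reads c1=3 → after 1×micro: 1 ⇒ (c0=722, c1=1)
macro 8: S0 reads c1=1 → after 1×micro: 1446; S1 reads c1=1 → after 1×micro: 3 ⇒ (c0=1446, c1=3)
macro 9: S0 reads c1=3 → after 1×micro: 2898; S1 reads c1=3 → after 1×micro: 1 ⇒ (c0=2898, c1=1)

c0 at macro-step 9 = 2898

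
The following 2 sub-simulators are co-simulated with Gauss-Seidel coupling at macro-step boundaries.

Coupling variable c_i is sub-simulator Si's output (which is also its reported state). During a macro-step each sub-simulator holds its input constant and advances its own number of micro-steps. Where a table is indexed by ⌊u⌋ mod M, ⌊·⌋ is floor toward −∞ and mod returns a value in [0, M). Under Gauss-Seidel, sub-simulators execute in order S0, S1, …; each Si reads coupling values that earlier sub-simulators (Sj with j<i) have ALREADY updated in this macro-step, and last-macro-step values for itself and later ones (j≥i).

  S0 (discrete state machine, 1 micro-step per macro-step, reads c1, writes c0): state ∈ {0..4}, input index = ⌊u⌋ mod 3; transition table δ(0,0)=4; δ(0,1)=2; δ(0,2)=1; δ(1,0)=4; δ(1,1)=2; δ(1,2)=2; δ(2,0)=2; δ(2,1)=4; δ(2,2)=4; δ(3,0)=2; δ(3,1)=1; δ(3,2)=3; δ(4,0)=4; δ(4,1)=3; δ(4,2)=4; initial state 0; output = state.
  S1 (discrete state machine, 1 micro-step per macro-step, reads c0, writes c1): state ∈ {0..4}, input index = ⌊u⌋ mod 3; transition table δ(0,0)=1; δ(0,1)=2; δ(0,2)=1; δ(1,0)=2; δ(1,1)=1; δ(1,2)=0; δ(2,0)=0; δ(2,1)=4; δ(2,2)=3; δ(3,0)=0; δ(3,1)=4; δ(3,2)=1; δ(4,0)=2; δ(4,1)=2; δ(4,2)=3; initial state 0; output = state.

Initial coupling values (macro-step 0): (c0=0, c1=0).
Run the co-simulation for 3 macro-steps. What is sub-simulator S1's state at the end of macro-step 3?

S1 state at macro-step 3 = 2

macro 1: S0 reads c1=0 → after 1×micro: 4; S1 reads c0=4 → after 1×micro: 2 ⇒ (c0=4, c1=2)
macro 2: S0 reads c1=2 → after 1×micro: 4; S1 reads c0=4 → after 1×micro: 4 ⇒ (c0=4, c1=4)
macro 3: S0 reads c1=4 → after 1×micro: 3; S1 reads c0=3 → after 1×micro: 2 ⇒ (c0=3, c1=2)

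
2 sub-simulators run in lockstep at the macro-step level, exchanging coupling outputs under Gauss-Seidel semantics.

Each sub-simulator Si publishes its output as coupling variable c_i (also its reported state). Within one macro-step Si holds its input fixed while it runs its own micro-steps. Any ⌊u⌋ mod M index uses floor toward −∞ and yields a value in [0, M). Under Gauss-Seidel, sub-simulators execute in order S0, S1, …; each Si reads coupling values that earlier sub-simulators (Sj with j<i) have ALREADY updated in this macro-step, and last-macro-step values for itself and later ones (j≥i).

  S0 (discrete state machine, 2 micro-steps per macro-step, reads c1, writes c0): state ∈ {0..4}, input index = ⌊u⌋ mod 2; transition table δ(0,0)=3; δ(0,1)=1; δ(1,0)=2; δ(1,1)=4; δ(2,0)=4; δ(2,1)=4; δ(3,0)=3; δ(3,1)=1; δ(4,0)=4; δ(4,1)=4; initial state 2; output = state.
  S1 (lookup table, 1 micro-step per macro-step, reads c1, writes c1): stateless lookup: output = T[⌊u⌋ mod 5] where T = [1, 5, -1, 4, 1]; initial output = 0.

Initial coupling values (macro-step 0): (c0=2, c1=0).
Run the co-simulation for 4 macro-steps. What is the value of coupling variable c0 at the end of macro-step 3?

c0 at macro-step 3 = 4

macro 1: S0 reads c1=0 → after 2×micro: 4; S1 reads c1=0 → after 1×micro: 1 ⇒ (c0=4, c1=1)
macro 2: S0 reads c1=1 → after 2×micro: 4; S1 reads c1=1 → after 1×micro: 5 ⇒ (c0=4, c1=5)
macro 3: S0 reads c1=5 → after 2×micro: 4; S1 reads c1=5 → after 1×micro: 1 ⇒ (c0=4, c1=1)
macro 4: S0 reads c1=1 → after 2×micro: 4; S1 reads c1=1 → after 1×micro: 5 ⇒ (c0=4, c1=5)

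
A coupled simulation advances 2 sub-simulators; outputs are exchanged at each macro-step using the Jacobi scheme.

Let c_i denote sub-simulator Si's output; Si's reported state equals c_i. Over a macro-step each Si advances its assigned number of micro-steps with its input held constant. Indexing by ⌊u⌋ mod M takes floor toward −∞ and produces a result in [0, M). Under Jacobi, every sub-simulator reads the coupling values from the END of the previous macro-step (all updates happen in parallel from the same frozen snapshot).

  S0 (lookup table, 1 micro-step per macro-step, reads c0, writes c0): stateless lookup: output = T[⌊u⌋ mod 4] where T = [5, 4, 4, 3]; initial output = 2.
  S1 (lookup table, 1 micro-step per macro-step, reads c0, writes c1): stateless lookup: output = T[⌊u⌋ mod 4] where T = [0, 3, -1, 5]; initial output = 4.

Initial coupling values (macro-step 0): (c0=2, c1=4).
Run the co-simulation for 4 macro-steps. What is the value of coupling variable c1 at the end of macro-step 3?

c1 at macro-step 3 = 3

macro 1: S0 reads c0=2 → after 1×micro: 4; S1 reads c0=2 → after 1×micro: -1 ⇒ (c0=4, c1=-1)
macro 2: S0 reads c0=4 → after 1×micro: 5; S1 reads c0=4 → after 1×micro: 0 ⇒ (c0=5, c1=0)
macro 3: S0 reads c0=5 → after 1×micro: 4; S1 reads c0=5 → after 1×micro: 3 ⇒ (c0=4, c1=3)
macro 4: S0 reads c0=4 → after 1×micro: 5; S1 reads c0=4 → after 1×micro: 0 ⇒ (c0=5, c1=0)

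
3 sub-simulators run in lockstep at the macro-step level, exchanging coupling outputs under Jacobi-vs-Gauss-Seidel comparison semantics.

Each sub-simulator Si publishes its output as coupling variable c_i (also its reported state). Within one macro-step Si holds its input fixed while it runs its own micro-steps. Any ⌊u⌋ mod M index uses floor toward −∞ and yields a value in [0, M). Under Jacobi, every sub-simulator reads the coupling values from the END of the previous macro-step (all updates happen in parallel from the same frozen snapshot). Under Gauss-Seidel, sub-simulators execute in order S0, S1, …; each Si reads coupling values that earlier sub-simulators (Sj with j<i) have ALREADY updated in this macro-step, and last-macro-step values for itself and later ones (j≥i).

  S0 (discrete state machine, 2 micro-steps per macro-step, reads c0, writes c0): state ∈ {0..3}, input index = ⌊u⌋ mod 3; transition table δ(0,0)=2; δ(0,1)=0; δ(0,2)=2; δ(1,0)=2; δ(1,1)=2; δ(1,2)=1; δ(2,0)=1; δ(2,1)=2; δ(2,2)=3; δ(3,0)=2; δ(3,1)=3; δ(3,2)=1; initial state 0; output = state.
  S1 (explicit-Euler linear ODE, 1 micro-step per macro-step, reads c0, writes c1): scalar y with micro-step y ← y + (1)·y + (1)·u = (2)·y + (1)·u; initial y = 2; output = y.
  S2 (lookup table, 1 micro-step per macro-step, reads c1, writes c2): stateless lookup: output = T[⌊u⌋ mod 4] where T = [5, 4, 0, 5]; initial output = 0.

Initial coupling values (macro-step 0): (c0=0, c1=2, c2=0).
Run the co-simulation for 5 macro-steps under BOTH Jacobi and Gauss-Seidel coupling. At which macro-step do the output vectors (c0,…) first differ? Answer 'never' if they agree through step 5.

[Jacobi] macro 1: S0 reads c0=0 → after 2×micro: 1; S1 reads c0=0 → after 1×micro: 4; S2 reads c1=2 → after 1×micro: 0 ⇒ (c0=1, c1=4, c2=0)
[Jacobi] macro 2: S0 reads c0=1 → after 2×micro: 2; S1 reads c0=1 → after 1×micro: 9; S2 reads c1=4 → after 1×micro: 5 ⇒ (c0=2, c1=9, c2=5)
[Jacobi] macro 3: S0 reads c0=2 → after 2×micro: 1; S1 reads c0=2 → after 1×micro: 20; S2 reads c1=9 → after 1×micro: 4 ⇒ (c0=1, c1=20, c2=4)
[Jacobi] macro 4: S0 reads c0=1 → after 2×micro: 2; S1 reads c0=1 → after 1×micro: 41; S2 reads c1=20 → after 1×micro: 5 ⇒ (c0=2, c1=41, c2=5)
[Jacobi] macro 5: S0 reads c0=2 → after 2×micro: 1; S1 reads c0=2 → after 1×micro: 84; S2 reads c1=41 → after 1×micro: 4 ⇒ (c0=1, c1=84, c2=4)
[Gauss-Seidel] macro 1: S0 reads c0=0 → after 2×micro: 1; S1 reads c0=1 → after 1×micro: 5; S2 reads c1=5 → after 1×micro: 4 ⇒ (c0=1, c1=5, c2=4)
[Gauss-Seidel] macro 2: S0 reads c0=1 → after 2×micro: 2; S1 reads c0=2 → after 1×micro: 12; S2 reads c1=12 → after 1×micro: 5 ⇒ (c0=2, c1=12, c2=5)
[Gauss-Seidel] macro 3: S0 reads c0=2 → after 2×micro: 1; S1 reads c0=1 → after 1×micro: 25; S2 reads c1=25 → after 1×micro: 4 ⇒ (c0=1, c1=25, c2=4)
[Gauss-Seidel] macro 4: S0 reads c0=1 → after 2×micro: 2; S1 reads c0=2 → after 1×micro: 52; S2 reads c1=52 → after 1×micro: 5 ⇒ (c0=2, c1=52, c2=5)
[Gauss-Seidel] macro 5: S0 reads c0=2 → after 2×micro: 1; S1 reads c0=1 → after 1×micro: 105; S2 reads c1=105 → after 1×micro: 4 ⇒ (c0=1, c1=105, c2=4)

first divergence at macro-step: 1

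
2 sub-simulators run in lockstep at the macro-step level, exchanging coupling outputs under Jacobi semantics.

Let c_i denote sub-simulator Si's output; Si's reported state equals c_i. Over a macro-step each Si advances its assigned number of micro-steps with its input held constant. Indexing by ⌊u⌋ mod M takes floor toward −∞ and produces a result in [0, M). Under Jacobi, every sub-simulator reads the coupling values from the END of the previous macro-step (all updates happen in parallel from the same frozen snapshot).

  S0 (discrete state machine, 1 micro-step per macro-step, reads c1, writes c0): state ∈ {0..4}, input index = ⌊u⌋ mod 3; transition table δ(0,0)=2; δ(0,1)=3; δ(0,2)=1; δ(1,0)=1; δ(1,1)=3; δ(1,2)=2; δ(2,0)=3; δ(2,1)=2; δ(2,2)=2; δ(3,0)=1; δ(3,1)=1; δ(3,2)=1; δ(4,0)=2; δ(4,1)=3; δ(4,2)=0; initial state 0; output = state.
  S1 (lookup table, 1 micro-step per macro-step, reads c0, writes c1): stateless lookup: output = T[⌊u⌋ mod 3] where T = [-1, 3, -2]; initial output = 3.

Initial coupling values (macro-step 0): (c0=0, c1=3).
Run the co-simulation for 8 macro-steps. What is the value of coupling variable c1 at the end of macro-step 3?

macro 1: S0 reads c1=3 → after 1×micro: 2; S1 reads c0=0 → after 1×micro: -1 ⇒ (c0=2, c1=-1)
macro 2: S0 reads c1=-1 → after 1×micro: 2; S1 reads c0=2 → after 1×micro: -2 ⇒ (c0=2, c1=-2)
macro 3: S0 reads c1=-2 → after 1×micro: 2; S1 reads c0=2 → after 1×micro: -2 ⇒ (c0=2, c1=-2)
macro 4: S0 reads c1=-2 → after 1×micro: 2; S1 reads c0=2 → after 1×micro: -2 ⇒ (c0=2, c1=-2)
macro 5: S0 reads c1=-2 → after 1×micro: 2; S1 reads c0=2 → after 1×micro: -2 ⇒ (c0=2, c1=-2)
macro 6: S0 reads c1=-2 → after 1×micro: 2; S1 reads c0=2 → after 1×micro: -2 ⇒ (c0=2, c1=-2)
macro 7: S0 reads c1=-2 → after 1×micro: 2; S1 reads c0=2 → after 1×micro: -2 ⇒ (c0=2, c1=-2)
macro 8: S0 reads c1=-2 → after 1×micro: 2; S1 reads c0=2 → after 1×micro: -2 ⇒ (c0=2, c1=-2)

c1 at macro-step 3 = -2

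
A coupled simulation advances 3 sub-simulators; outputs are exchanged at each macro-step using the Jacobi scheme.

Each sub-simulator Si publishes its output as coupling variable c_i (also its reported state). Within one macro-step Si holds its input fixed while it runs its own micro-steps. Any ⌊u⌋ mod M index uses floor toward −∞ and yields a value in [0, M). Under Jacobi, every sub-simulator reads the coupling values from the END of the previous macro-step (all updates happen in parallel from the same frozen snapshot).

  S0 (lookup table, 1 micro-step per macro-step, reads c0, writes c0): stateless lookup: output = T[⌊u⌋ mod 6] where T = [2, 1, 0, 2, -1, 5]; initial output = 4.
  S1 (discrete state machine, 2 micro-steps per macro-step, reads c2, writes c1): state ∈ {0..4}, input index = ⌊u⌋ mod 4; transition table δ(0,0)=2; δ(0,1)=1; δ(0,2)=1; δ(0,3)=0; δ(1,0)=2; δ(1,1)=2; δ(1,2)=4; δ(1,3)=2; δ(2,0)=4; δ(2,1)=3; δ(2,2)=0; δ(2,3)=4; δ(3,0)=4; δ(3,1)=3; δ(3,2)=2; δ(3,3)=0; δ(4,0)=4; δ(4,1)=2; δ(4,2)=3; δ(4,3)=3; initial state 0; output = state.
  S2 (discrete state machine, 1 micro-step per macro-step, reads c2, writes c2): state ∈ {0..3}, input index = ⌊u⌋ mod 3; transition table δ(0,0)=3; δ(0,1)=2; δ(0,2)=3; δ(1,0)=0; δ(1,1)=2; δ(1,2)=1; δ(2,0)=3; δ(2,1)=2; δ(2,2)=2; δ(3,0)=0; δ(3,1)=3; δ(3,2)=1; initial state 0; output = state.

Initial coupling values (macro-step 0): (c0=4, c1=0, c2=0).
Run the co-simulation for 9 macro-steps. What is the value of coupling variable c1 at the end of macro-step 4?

macro 1: S0 reads c0=4 → after 1×micro: -1; S1 reads c2=0 → after 2×micro: 4; S2 reads c2=0 → after 1×micro: 3 ⇒ (c0=-1, c1=4, c2=3)
macro 2: S0 reads c0=-1 → after 1×micro: 5; S1 reads c2=3 → after 2×micro: 0; S2 reads c2=3 → after 1×micro: 0 ⇒ (c0=5, c1=0, c2=0)
macro 3: S0 reads c0=5 → after 1×micro: 5; S1 reads c2=0 → after 2×micro: 4; S2 reads c2=0 → after 1×micro: 3 ⇒ (c0=5, c1=4, c2=3)
macro 4: S0 reads c0=5 → after 1×micro: 5; S1 reads c2=3 → after 2×micro: 0; S2 reads c2=3 → after 1×micro: 0 ⇒ (c0=5, c1=0, c2=0)
macro 5: S0 reads c0=5 → after 1×micro: 5; S1 reads c2=0 → after 2×micro: 4; S2 reads c2=0 → after 1×micro: 3 ⇒ (c0=5, c1=4, c2=3)
macro 6: S0 reads c0=5 → after 1×micro: 5; S1 reads c2=3 → after 2×micro: 0; S2 reads c2=3 → after 1×micro: 0 ⇒ (c0=5, c1=0, c2=0)
macro 7: S0 reads c0=5 → after 1×micro: 5; S1 reads c2=0 → after 2×micro: 4; S2 reads c2=0 → after 1×micro: 3 ⇒ (c0=5, c1=4, c2=3)
macro 8: S0 reads c0=5 → after 1×micro: 5; S1 reads c2=3 → after 2×micro: 0; S2 reads c2=3 → after 1×micro: 0 ⇒ (c0=5, c1=0, c2=0)
macro 9: S0 reads c0=5 → after 1×micro: 5; S1 reads c2=0 → after 2×micro: 4; S2 reads c2=0 → after 1×micro: 3 ⇒ (c0=5, c1=4, c2=3)

c1 at macro-step 4 = 0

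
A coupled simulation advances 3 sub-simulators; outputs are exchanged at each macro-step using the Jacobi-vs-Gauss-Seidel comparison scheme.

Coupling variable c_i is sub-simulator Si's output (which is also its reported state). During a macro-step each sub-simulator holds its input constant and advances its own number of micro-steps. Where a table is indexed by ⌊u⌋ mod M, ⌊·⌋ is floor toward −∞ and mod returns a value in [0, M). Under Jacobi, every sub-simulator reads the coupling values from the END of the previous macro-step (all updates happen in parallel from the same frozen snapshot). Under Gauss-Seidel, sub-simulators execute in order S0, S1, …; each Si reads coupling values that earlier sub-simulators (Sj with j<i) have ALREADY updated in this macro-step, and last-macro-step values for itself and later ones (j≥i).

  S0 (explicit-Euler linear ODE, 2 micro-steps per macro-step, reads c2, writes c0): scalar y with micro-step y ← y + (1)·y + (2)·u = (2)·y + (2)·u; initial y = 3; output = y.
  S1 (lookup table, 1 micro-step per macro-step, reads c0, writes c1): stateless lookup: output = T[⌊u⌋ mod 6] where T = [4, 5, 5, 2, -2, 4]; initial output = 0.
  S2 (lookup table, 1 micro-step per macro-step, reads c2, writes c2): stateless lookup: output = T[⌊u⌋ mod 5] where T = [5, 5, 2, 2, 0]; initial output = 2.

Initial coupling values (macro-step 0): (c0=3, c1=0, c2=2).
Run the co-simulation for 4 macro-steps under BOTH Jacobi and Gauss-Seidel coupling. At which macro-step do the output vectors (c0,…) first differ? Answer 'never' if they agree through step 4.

[Jacobi] macro 1: S0 reads c2=2 → after 2×micro: 24; S1 reads c0=3 → after 1×micro: 2; S2 reads c2=2 → after 1×micro: 2 ⇒ (c0=24, c1=2, c2=2)
[Jacobi] macro 2: S0 reads c2=2 → after 2×micro: 108; S1 reads c0=24 → after 1×micro: 4; S2 reads c2=2 → after 1×micro: 2 ⇒ (c0=108, c1=4, c2=2)
[Jacobi] macro 3: S0 reads c2=2 → after 2×micro: 444; S1 reads c0=108 → after 1×micro: 4; S2 reads c2=2 → after 1×micro: 2 ⇒ (c0=444, c1=4, c2=2)
[Jacobi] macro 4: S0 reads c2=2 → after 2×micro: 1788; S1 reads c0=444 → after 1×micro: 4; S2 reads c2=2 → after 1×micro: 2 ⇒ (c0=1788, c1=4, c2=2)
[Gauss-Seidel] macro 1: S0 reads c2=2 → after 2×micro: 24; S1 reads c0=24 → after 1×micro: 4; S2 reads c2=2 → after 1×micro: 2 ⇒ (c0=24, c1=4, c2=2)
[Gauss-Seidel] macro 2: S0 reads c2=2 → after 2×micro: 108; S1 reads c0=108 → after 1×micro: 4; S2 reads c2=2 → after 1×micro: 2 ⇒ (c0=108, c1=4, c2=2)
[Gauss-Seidel] macro 3: S0 reads c2=2 → after 2×micro: 444; S1 reads c0=444 → after 1×micro: 4; S2 reads c2=2 → after 1×micro: 2 ⇒ (c0=444, c1=4, c2=2)
[Gauss-Seidel] macro 4: S0 reads c2=2 → after 2×micro: 1788; S1 reads c0=1788 → after 1×micro: 4; S2 reads c2=2 → after 1×micro: 2 ⇒ (c0=1788, c1=4, c2=2)

first divergence at macro-step: 1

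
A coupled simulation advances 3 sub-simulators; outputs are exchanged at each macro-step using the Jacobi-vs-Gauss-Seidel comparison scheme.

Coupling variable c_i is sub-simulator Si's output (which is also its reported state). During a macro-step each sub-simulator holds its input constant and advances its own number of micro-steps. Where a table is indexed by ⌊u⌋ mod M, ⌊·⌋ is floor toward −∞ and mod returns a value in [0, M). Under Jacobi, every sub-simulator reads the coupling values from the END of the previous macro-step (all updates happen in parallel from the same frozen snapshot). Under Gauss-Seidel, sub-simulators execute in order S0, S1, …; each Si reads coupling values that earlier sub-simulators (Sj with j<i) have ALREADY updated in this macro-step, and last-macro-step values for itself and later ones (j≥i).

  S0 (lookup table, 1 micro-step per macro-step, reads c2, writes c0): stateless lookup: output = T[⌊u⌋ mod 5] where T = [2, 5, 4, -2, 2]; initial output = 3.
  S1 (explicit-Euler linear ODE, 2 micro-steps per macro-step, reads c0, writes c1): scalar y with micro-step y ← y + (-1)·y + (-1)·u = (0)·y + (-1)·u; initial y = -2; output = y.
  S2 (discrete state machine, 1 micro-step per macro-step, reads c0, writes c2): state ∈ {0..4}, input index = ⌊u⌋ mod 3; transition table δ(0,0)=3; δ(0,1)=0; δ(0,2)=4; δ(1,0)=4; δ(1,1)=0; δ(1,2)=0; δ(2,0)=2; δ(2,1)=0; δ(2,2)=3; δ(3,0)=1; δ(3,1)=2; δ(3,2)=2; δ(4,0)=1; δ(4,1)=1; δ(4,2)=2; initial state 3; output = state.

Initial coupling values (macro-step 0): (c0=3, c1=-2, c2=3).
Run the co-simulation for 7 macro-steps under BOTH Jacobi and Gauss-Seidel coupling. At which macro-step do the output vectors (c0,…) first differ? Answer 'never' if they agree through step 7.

[Jacobi] macro 1: S0 reads c2=3 → after 1×micro: -2; S1 reads c0=3 → after 2×micro: -3; S2 reads c0=3 → after 1×micro: 1 ⇒ (c0=-2, c1=-3, c2=1)
[Jacobi] macro 2: S0 reads c2=1 → after 1×micro: 5; S1 reads c0=-2 → after 2×micro: 2; S2 reads c0=-2 → after 1×micro: 0 ⇒ (c0=5, c1=2, c2=0)
[Jacobi] macro 3: S0 reads c2=0 → after 1×micro: 2; S1 reads c0=5 → after 2×micro: -5; S2 reads c0=5 → after 1×micro: 4 ⇒ (c0=2, c1=-5, c2=4)
[Jacobi] macro 4: S0 reads c2=4 → after 1×micro: 2; S1 reads c0=2 → after 2×micro: -2; S2 reads c0=2 → after 1×micro: 2 ⇒ (c0=2, c1=-2, c2=2)
[Jacobi] macro 5: S0 reads c2=2 → after 1×micro: 4; S1 reads c0=2 → after 2×micro: -2; S2 reads c0=2 → after 1×micro: 3 ⇒ (c0=4, c1=-2, c2=3)
[Jacobi] macro 6: S0 reads c2=3 → after 1×micro: -2; S1 reads c0=4 → after 2×micro: -4; S2 reads c0=4 → after 1×micro: 2 ⇒ (c0=-2, c1=-4, c2=2)
[Jacobi] macro 7: S0 reads c2=2 → after 1×micro: 4; S1 reads c0=-2 → after 2×micro: 2; S2 reads c0=-2 → after 1×micro: 0 ⇒ (c0=4, c1=2, c2=0)
[Gauss-Seidel] macro 1: S0 reads c2=3 → after 1×micro: -2; S1 reads c0=-2 → after 2×micro: 2; S2 reads c0=-2 → after 1×micro: 2 ⇒ (c0=-2, c1=2, c2=2)
[Gauss-Seidel] macro 2: S0 reads c2=2 → after 1×micro: 4; S1 reads c0=4 → after 2×micro: -4; S2 reads c0=4 → after 1×micro: 0 ⇒ (c0=4, c1=-4, c2=0)
[Gauss-Seidel] macro 3: S0 reads c2=0 → after 1×micro: 2; S1 reads c0=2 → after 2×micro: -2; S2 reads c0=2 → after 1×micro: 4 ⇒ (c0=2, c1=-2, c2=4)
[Gauss-Seidel] macro 4: S0 reads c2=4 → after 1×micro: 2; S1 reads c0=2 → after 2×micro: -2; S2 reads c0=2 → after 1×micro: 2 ⇒ (c0=2, c1=-2, c2=2)
[Gauss-Seidel] macro 5: S0 reads c2=2 → after 1×micro: 4; S1 reads c0=4 → after 2×micro: -4; S2 reads c0=4 → after 1×micro: 0 ⇒ (c0=4, c1=-4, c2=0)
[Gauss-Seidel] macro 6: S0 reads c2=0 → after 1×micro: 2; S1 reads c0=2 → after 2×micro: -2; S2 reads c0=2 → after 1×micro: 4 ⇒ (c0=2, c1=-2, c2=4)
[Gauss-Seidel] macro 7: S0 reads c2=4 → after 1×micro: 2; S1 reads c0=2 → after 2×micro: -2; S2 reads c0=2 → after 1×micro: 2 ⇒ (c0=2, c1=-2, c2=2)

first divergence at macro-step: 1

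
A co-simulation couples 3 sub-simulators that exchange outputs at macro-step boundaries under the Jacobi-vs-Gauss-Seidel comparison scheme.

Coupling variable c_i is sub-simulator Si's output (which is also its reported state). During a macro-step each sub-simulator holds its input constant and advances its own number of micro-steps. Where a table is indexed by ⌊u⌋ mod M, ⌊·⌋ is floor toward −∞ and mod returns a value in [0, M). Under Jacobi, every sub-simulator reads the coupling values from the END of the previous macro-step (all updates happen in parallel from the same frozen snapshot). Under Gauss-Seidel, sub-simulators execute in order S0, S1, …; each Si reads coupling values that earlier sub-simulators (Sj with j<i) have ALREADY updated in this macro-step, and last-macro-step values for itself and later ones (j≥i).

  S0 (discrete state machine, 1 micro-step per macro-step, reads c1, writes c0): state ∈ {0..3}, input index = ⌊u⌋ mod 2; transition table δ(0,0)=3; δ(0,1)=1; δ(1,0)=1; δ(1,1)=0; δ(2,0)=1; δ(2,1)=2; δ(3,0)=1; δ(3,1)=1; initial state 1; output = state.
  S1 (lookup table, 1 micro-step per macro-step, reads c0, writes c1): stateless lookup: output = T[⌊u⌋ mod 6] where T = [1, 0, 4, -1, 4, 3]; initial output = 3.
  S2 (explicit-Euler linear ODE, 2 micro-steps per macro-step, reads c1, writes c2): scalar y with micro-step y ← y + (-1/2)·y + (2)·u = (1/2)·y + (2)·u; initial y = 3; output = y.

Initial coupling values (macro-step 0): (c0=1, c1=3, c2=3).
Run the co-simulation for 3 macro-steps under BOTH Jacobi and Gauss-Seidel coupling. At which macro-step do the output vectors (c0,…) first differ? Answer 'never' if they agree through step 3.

[Jacobi] macro 1: S0 reads c1=3 → after 1×micro: 0; S1 reads c0=1 → after 1×micro: 0; S2 reads c1=3 → after 2×micro: 39/4 ⇒ (c0=0, c1=0, c2=39/4)
[Jacobi] macro 2: S0 reads c1=0 → after 1×micro: 3; S1 reads c0=0 → after 1×micro: 1; S2 reads c1=0 → after 2×micro: 39/16 ⇒ (c0=3, c1=1, c2=39/16)
[Jacobi] macro 3: S0 reads c1=1 → after 1×micro: 1; S1 reads c0=3 → after 1×micro: -1; S2 reads c1=1 → after 2×micro: 231/64 ⇒ (c0=1, c1=-1, c2=231/64)
[Gauss-Seidel] macro 1: S0 reads c1=3 → after 1×micro: 0; S1 reads c0=0 → after 1×micro: 1; S2 reads c1=1 → after 2×micro: 15/4 ⇒ (c0=0, c1=1, c2=15/4)
[Gauss-Seidel] macro 2: S0 reads c1=1 → after 1×micro: 1; S1 reads c0=1 → after 1×micro: 0; S2 reads c1=0 → after 2×micro: 15/16 ⇒ (c0=1, c1=0, c2=15/16)
[Gauss-Seidel] macro 3: S0 reads c1=0 → after 1×micro: 1; S1 reads c0=1 → after 1×micro: 0; S2 reads c1=0 → after 2×micro: 15/64 ⇒ (c0=1, c1=0, c2=15/64)

first divergence at macro-step: 1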